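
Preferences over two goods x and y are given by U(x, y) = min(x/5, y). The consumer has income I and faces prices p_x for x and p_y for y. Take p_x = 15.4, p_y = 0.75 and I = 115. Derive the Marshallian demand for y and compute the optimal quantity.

y* = 1.4791

Demand: x*(p_x,p_y,I) = 5·I/(5·p_x + p_y), y* = I/(5·p_x + p_y).
Here 5·15.4 + 0.75 = 77.75, giving y* = 1.4791.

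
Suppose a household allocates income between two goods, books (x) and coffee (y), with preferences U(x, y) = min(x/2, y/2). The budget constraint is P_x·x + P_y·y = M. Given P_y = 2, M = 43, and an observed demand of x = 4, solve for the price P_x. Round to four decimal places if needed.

With perfect complements, no substitution: consume in ratio x:y = 2:2.
Budget: P_x·x + P_y·x = M, so (2·P_x + 2·P_y)·x = 2·M.
Demand: x*(P_x,P_y,M) = 2·M/(2·P_x + 2·P_y), y* = 2·M/(2·P_x + 2·P_y).
Set x* = 4 in the demand function and solve for P_x: P_x = 8.75.

P_x = 8.75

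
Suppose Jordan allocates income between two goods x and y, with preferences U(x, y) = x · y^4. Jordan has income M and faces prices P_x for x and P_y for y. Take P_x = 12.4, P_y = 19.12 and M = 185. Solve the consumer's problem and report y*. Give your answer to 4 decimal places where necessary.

y* = 7.7406

Tangency: MRS = (1/4)·y/x = P_x/P_y.
Rearranging, P_y·y = 4·P_x·x. Substituting into the budget gives P_x·x·(1 + 4) = M.
Demand: x*(P_x,P_y,M) = 0.2·M/P_x and y* = 0.8·M/P_y.
At P_x=12.4, P_y=19.12, M=185: y* = 0.8·185/19.12 = 7.7406.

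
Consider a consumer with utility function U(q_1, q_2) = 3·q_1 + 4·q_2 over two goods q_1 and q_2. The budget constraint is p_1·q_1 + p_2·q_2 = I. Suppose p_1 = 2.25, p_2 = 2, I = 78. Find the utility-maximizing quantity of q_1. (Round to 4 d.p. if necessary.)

q_1* = 0

q_2 gives more utility per dollar, so spend all income on q_2: q_2* = I/p_2, q_1* = 0.
Numerically: q_1* = 0, q_2* = 39.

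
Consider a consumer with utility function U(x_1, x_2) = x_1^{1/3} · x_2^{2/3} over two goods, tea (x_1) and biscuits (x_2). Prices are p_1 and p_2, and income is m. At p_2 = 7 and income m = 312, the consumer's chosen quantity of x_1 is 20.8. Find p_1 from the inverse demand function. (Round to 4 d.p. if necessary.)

p_1 = 5

MU_x_1/MU_x_2 = (1/3·x_2)/(2/3·x_1); tangency sets this equal to p_1/p_2.
So 1/3·p_2·x_2 = 2/3·p_1·x_1; combined with the budget, a share 1/3 of income goes to x_1.
Demand: x_1*(p_1,p_2,m) = 1/3·m/p_1 and x_2* = 2/3·m/p_2.
Set x_1* = 20.8 in the demand function and solve for p_1: p_1 = 5.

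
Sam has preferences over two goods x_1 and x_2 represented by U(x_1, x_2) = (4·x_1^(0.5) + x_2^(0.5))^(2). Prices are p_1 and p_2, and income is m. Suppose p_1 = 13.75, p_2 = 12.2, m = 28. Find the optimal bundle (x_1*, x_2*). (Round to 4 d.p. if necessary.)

x_1* = 1.9024, x_2* = 0.151

MU_x_1 ∝ 4·x_1^(-0.5), MU_x_2 ∝ x_2^(-0.5), so MRS = 4·(x_2/x_1)^(0.5) = p_1/p_2.
Solve for the ratio: x_2/x_1 = [(1/4)·p_1/p_2]^(2).
With the ratio pinned down, the budget gives x_1* = m/(p_1 + p_2·(x_2/x_1)) and x_2* = (x_2/x_1)·x_1*.
Numerically x_2/x_1 = 0.07939, so x_1* = 28/(13.75 + 12.2·0.07939) = 1.9024 and x_2* = 0.07939·1.9024 = 0.151.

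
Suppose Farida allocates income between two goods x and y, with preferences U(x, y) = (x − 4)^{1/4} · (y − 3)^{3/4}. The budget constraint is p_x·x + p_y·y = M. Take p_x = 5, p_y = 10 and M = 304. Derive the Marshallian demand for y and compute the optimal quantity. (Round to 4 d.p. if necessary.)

Let x' = x−4, y' = y−3. MRS = (1/3)·y'/x' = p_x/p_y.
Substituting into the budget: x* = 4 + 0.25·(M − 4·p_x − 3·p_y)/p_x, and y* = 3 + 0.75·(…)/p_y.
Discretionary income = 304 − 4·5 − 3·10 = 254; y* = 3 + 0.75·254/10 = 22.05.

y* = 22.05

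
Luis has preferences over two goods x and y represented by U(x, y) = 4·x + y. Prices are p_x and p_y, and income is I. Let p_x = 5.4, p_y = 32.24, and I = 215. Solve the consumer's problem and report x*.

Linear utility — the consumer picks whichever good has higher MU/price: 4/5.4 = 0.7407 vs 1/32.24 = 0.031.
x gives more utility per dollar, so spend all income on x: x* = I/p_x, y* = 0.
Numerically: x* = 39.8148, y* = 0.

x* = 39.8148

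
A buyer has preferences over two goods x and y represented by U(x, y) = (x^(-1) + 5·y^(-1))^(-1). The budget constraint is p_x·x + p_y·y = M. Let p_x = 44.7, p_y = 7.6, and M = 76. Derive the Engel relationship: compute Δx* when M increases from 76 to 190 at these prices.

MRS = MU_x/MU_y = (1/5)·(y/x)^(2). Set equal to p_x/p_y.
Solve for the ratio: y/x = [5·p_x/p_y]^(0.5).
Substitute y = (y/x)·x into the budget: x* = M/(p_x + p_y·(y/x)).
Numerically y/x = 5.422905, so x* = 76/(44.7 + 7.6·5.422905) = 0.8846.
At M' = 190: x* = 2.2115. Change: 2.2115 − 0.8846 = 1.3269.

Δx* = 1.3269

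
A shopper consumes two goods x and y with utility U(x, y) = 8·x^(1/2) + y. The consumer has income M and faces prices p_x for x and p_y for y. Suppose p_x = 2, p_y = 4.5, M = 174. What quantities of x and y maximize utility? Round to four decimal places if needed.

x* = 81, y* = 2.6667

Thus x* = (4·p_y/p_x)² — independent of M — with the rest of income spent on y.
Plugging in: x* = (4·4.5/2)² = 81, y* = 2.6667.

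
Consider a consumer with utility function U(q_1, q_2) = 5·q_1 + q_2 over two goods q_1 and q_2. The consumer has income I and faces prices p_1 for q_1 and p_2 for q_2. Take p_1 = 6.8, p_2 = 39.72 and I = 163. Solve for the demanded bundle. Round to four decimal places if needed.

Perfect substitutes: compare marginal utility per dollar. 5/p_1 vs 1/p_2 → 0.7353 vs 0.0252.
q_1 gives more utility per dollar, so spend all income on q_1: q_1* = I/p_1, q_2* = 0.
Numerically: q_1* = 23.9706, q_2* = 0.

q_1* = 23.9706, q_2* = 0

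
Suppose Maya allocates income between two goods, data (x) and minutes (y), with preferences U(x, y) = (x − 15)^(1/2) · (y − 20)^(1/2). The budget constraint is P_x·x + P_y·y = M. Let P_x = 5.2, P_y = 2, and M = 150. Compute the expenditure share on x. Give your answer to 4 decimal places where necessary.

This is Cobb-Douglas in (x−15, y−20): tangency gives 0.5·P_y·(y−20) = 0.5·P_x·(x−15).
After buying the subsistence bundle (15, 20), a share 0.5 of the remaining income goes to x: x* = 15 + 0.5·(M − 15P_x − 20P_y)/P_x.
Discretionary income = 150 − 15·5.2 − 20·2 = 32; x* = 15 + 0.5·32/5.2 = 18.0769; y* = 20 + 0.5·32/2 = 28.
Expenditure on x: 5.2·18.0769 = 94; share = 0.6267.

share on x = 0.6267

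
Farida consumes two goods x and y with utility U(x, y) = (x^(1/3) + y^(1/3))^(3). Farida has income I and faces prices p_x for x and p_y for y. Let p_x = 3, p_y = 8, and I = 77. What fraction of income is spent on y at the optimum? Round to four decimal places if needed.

share on y = 0.3798

MRS = MU_x/MU_y = (y/x)^(2/3). Set equal to p_x/p_y.
Hence y/x = (p_x/p_y)^(1/(2/3)), i.e. raised to the 1.5 power.
With the ratio pinned down, the budget gives x* = I/(p_x + p_y·(y/x)) and y* = (y/x)·x*.
Numerically y/x = 0.22964, so x* = 77/(3 + 8·0.22964) = 15.9186 and y* = 0.22964·15.9186 = 3.6555.
Expenditure on y: 8·3.6555 = 29.2443; share = 0.3798.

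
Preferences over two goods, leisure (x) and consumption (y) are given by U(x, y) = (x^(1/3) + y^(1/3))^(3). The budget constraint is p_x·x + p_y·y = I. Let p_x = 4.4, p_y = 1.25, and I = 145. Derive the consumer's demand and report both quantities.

x* = 11.4578, y* = 75.6685

Substitute y = (y/x)·x into the budget: x* = I/(p_x + p_y·(y/x)).
Numerically y/x = 6.604105, so x* = 145/(4.4 + 1.25·6.604105) = 11.4578 and y* = 6.604105·11.4578 = 75.6685.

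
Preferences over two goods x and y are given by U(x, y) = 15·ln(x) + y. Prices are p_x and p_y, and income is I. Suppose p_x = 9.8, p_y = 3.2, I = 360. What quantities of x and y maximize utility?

x* = 4.898, y* = 97.5

Set MRS = p_x/p_y: (15/x)/1 = p_x/p_y.
So x*(p_x,p_y) = 15·p_y/p_x, independent of income; and y* = (I − 15·p_y)/p_y.
At the given prices: x* = 15·3.2/9.8 = 4.898, and y* = 97.5.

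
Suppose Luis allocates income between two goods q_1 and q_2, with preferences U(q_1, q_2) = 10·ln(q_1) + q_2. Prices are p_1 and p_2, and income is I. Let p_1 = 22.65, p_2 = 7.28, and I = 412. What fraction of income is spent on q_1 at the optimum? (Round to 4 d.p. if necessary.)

share on q_1 = 0.1767

Set MRS = p_1/p_2: (10/q_1)/1 = p_1/p_2.
So q_1*(p_1,p_2) = 10·p_2/p_1, independent of income; and q_2* = (I − 10·p_2)/p_2.
At the given prices: q_1* = 10·7.28/22.65 = 3.2141, and q_2* = 46.5934.
Expenditure on q_1: 22.65·3.2141 = 72.8; share = 0.1767.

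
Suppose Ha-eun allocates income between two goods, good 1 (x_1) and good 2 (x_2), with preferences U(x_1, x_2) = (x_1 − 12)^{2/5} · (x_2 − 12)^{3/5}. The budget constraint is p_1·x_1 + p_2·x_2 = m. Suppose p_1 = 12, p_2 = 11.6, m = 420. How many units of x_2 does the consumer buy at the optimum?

x_2* = 19.0759

Let x_1' = x_1−12, x_2' = x_2−12. MRS = (2/3)·x_2'/x_1' = p_1/p_2.
Substituting into the budget: x_1* = 12 + 0.4·(m − 12·p_1 − 12·p_2)/p_1, and x_2* = 12 + 0.6·(…)/p_2.
Discretionary income = 420 − 12·12 − 12·11.6 = 136.8; x_2* = 12 + 0.6·136.8/11.6 = 19.0759.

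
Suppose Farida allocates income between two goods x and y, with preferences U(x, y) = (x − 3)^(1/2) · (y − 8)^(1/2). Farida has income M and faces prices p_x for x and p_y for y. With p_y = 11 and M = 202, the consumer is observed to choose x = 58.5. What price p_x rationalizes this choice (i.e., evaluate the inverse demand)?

p_x = 1

Let x' = x−3, y' = y−8. MRS = y'/x' = p_x/p_y.
After buying the subsistence bundle (3, 8), a share 0.5 of the remaining income goes to x: x* = 3 + 0.5·(M − 3p_x − 8p_y)/p_x.
Set x* = 58.5 in the demand function and solve for p_x: p_x = 1.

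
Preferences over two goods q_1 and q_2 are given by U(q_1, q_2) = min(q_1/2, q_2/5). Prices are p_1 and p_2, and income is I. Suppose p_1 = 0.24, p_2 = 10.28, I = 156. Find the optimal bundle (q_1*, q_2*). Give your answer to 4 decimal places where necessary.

Demand: q_1*(p_1,p_2,I) = 2·I/(2·p_1 + 5·p_2), q_2* = 5·I/(2·p_1 + 5·p_2).
Here 2·0.24 + 5·10.28 = 51.88, giving q_1* = 6.0139 and q_2* = 15.0347.

q_1* = 6.0139, q_2* = 15.0347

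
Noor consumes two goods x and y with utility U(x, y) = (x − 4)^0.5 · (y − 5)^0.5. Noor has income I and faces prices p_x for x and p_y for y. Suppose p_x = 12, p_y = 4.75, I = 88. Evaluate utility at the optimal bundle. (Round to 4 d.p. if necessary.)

V = 1.0762

MRS = (y−5)/(x−4). Tangency with p_x/p_y gives y−5 = (p_x/p_y)·(x−4).
After buying the subsistence bundle (4, 5), a share 0.5 of the remaining income goes to x: x* = 4 + 0.5·(I − 4p_x − 5p_y)/p_x.
Discretionary income = 88 − 4·12 − 5·4.75 = 16.25; x* = 4 + 0.5·16.25/12 = 4.6771; y* = 5 + 0.5·16.25/4.75 = 6.7105.
Utility at the optimum: U(4.6771, 6.7105) = 1.0762.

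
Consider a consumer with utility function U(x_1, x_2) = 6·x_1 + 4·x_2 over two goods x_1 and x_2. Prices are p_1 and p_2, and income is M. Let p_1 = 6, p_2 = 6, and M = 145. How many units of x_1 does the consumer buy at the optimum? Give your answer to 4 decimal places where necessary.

x_1* = 24.1667

Linear utility — the consumer picks whichever good has higher MU/price: 6/6 = 1 vs 4/6 = 0.6667.
x_1 gives more utility per dollar, so spend all income on x_1: x_1* = M/p_1, x_2* = 0.
Numerically: x_1* = 24.1667, x_2* = 0.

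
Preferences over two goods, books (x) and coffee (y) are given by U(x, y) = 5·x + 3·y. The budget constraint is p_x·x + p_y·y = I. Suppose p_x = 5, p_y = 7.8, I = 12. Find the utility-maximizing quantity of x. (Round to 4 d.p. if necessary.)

x* = 2.4

Linear utility — the consumer picks whichever good has higher MU/price: 5/5 = 1 vs 3/7.8 = 0.3846.
x gives more utility per dollar, so spend all income on x: x* = I/p_x, y* = 0.
Numerically: x* = 2.4, y* = 0.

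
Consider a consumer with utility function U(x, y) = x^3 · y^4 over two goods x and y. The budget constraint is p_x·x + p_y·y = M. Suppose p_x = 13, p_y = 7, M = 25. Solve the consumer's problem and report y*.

y* = 2.0408

Tangency: MRS = (3/4)·y/x = p_x/p_y.
Rearranging, p_y·y = (4/3)·p_x·x. Substituting into the budget gives p_x·x·(1 + (4/3)) = M.
Demand: x*(p_x,p_y,M) = 3/7·M/p_x and y* = 4/7·M/p_y.
At p_x=13, p_y=7, M=25: y* = 4/7·25/7 = 2.0408.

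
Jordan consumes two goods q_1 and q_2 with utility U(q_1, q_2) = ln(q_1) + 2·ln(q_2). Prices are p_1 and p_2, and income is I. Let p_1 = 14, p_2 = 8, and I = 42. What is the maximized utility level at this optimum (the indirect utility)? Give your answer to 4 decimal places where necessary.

V = 2.5055

The MRS is (1/2)·q_2/q_1. Set MRS = p_1/p_2.
Rearranging, p_2·q_2 = 2·p_1·q_1. Substituting into the budget gives p_1·q_1·(1 + 2) = I.
Demand: q_1*(p_1,p_2,I) = 1/3·I/p_1 and q_2* = 2/3·I/p_2.
At p_1=14, p_2=8, I=42: q_1* = 1/3·42/14 = 1, q_2* = 3.5.
Utility at the optimum: U(1, 3.5) = 2.5055.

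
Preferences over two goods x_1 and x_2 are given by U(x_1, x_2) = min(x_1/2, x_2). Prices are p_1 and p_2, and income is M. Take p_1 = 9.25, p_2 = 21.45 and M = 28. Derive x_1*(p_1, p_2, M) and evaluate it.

x_1* = 1.4018

Leontief preferences: the optimum is at the kink where x_1/2 = x_2/1, i.e. x_2 = (1/2)·x_1.
Budget: p_1·x_1 + p_2·(1/2)·x_1 = M, so (2·p_1 + p_2)·x_1 = 2·M.
Demand: x_1*(p_1,p_2,M) = 2·M/(2·p_1 + p_2), x_2* = M/(2·p_1 + p_2).
Here 2·9.25 + 21.45 = 39.95, giving x_1* = 1.4018.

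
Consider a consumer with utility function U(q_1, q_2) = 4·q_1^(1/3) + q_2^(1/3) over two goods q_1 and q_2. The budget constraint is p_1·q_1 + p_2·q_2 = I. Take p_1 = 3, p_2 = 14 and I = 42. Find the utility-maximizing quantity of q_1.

MRS = MU_q_1/MU_q_2 = 4·(q_2/q_1)^(2/3). Set equal to p_1/p_2.
Solve for the ratio: q_2/q_1 = [(1/4)·p_1/p_2]^(1.5).
With the ratio pinned down, the budget gives q_1* = I/(p_1 + p_2·(q_2/q_1)) and q_2* = (q_2/q_1)·q_1*.
Numerically q_2/q_1 = 0.012399, so q_1* = 42/(3 + 14·0.012399) = 13.2342.

q_1* = 13.2342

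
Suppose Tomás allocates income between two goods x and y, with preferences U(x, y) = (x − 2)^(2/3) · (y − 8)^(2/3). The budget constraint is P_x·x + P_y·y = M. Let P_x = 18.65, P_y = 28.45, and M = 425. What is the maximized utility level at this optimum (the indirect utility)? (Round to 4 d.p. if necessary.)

This is Cobb-Douglas in (x−2, y−8): tangency gives 2/3·P_y·(y−8) = 2/3·P_x·(x−2).
Substituting into the budget: x* = 2 + 0.5·(M − 2·P_x − 8·P_y)/P_x, and y* = 8 + 0.5·(…)/P_y.
Discretionary income = 425 − 2·18.65 − 8·28.45 = 160.1; x* = 2 + 0.5·160.1/18.65 = 6.2922; y* = 8 + 0.5·160.1/28.45 = 10.8137.
Utility at the optimum: U(6.2922, 10.8137) = 5.2639.

V = 5.2639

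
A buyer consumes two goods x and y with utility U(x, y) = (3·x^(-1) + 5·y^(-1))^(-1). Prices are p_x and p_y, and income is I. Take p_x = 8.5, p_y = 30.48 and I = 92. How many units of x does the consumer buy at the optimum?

x* = 3.1421

MU_x ∝ 3·x^(-2), MU_y ∝ 5·y^(-2), so MRS = (3/5)·(y/x)^(2) = p_x/p_y.
Hence y/x = ((5/3)·p_x/p_y)^(1/(2)), i.e. raised to the 0.5 power.
With the ratio pinned down, the budget gives x* = I/(p_x + p_y·(y/x)) and y* = (y/x)·x*.
Numerically y/x = 0.681752, so x* = 92/(8.5 + 30.48·0.681752) = 3.1421.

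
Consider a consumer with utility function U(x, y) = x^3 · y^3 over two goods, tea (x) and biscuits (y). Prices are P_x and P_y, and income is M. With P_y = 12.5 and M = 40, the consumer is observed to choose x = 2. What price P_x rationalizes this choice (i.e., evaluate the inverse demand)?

P_x = 10

The MRS is y/x. Set MRS = P_x/P_y.
So 3·P_y·y = 3·P_x·x; combined with the budget, a share 0.5 of income goes to x.
Demand: x*(P_x,P_y,M) = 0.5·M/P_x and y* = 0.5·M/P_y.
Set x* = 2 in the demand function and solve for P_x: P_x = 10.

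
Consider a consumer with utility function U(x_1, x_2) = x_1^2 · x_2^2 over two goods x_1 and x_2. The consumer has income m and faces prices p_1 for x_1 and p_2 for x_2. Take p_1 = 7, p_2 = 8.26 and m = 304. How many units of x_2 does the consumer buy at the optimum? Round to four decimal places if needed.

x_2* = 18.4019

Demand: x_1*(p_1,p_2,m) = 0.5·m/p_1 and x_2* = 0.5·m/p_2.
At p_1=7, p_2=8.26, m=304: x_2* = 0.5·304/8.26 = 18.4019.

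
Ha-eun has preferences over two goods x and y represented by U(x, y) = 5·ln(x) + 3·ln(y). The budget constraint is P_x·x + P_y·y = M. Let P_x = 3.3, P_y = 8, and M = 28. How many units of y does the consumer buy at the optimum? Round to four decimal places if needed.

y* = 1.3125

The MRS is (5/3)·y/x. Set MRS = P_x/P_y.
So 5·P_y·y = 3·P_x·x; combined with the budget, a share 0.625 of income goes to x.
Demand: x*(P_x,P_y,M) = 0.625·M/P_x and y* = 0.375·M/P_y.
At P_x=3.3, P_y=8, M=28: y* = 0.375·28/8 = 1.3125.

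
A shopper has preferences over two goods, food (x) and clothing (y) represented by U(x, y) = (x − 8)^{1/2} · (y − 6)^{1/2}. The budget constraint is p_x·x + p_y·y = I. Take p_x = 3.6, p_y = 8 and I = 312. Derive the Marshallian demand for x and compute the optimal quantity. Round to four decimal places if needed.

x* = 40.6667

After buying the subsistence bundle (8, 6), a share 0.5 of the remaining income goes to x: x* = 8 + 0.5·(I − 8p_x − 6p_y)/p_x.
Discretionary income = 312 − 8·3.6 − 6·8 = 235.2; x* = 8 + 0.5·235.2/3.6 = 40.6667.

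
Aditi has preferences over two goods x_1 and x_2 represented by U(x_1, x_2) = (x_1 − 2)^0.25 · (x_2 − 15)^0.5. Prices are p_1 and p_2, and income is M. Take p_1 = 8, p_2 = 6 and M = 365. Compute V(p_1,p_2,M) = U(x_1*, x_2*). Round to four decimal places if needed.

V = 9.723

MRS = (1/2)·(x_2−15)/(x_1−2). Tangency with p_1/p_2 gives x_2−15 = 2·(p_1/p_2)·(x_1−2).
Substituting into the budget: x_1* = 2 + 1/3·(M − 2·p_1 − 15·p_2)/p_1, and x_2* = 15 + 2/3·(…)/p_2.
Discretionary income = 365 − 2·8 − 15·6 = 259; x_1* = 2 + 1/3·259/8 = 12.7917; x_2* = 15 + 2/3·259/6 = 43.7778.
Utility at the optimum: U(12.7917, 43.7778) = 9.723.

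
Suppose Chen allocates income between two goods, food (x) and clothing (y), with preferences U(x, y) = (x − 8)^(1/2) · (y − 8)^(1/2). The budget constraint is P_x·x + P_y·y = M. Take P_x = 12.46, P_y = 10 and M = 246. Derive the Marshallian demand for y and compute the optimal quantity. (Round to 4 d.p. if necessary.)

This is Cobb-Douglas in (x−8, y−8): tangency gives 0.5·P_y·(y−8) = 0.5·P_x·(x−8).
After buying the subsistence bundle (8, 8), a share 0.5 of the remaining income goes to x: x* = 8 + 0.5·(M − 8P_x − 8P_y)/P_x.
Discretionary income = 246 − 8·12.46 − 8·10 = 66.32; y* = 8 + 0.5·66.32/10 = 11.316.

y* = 11.316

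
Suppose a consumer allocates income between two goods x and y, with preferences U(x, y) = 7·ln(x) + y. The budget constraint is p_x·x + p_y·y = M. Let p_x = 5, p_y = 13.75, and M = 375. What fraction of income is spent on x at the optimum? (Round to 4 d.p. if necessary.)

share on x = 0.2567

MU_x = 7/x, MU_y = 1. Tangency: 7/x = p_x/p_y.
So x*(p_x,p_y) = 7·p_y/p_x, independent of income; and y* = (M − 7·p_y)/p_y.
At the given prices: x* = 7·13.75/5 = 19.25, and y* = 20.2727.
Expenditure on x: 5·19.25 = 96.25; share = 0.2567.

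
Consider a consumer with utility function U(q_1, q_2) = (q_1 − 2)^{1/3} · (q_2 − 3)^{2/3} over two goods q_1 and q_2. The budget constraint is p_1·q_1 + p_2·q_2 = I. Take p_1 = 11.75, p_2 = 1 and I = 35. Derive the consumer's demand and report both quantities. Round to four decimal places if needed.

q_1* = 2.2411, q_2* = 8.6667

This is Cobb-Douglas in (q_1−2, q_2−3): tangency gives 1/3·p_2·(q_2−3) = 2/3·p_1·(q_1−2).
After buying the subsistence bundle (2, 3), a share 1/3 of the remaining income goes to q_1: q_1* = 2 + 1/3·(I − 2p_1 − 3p_2)/p_1.
Discretionary income = 35 − 2·11.75 − 3·1 = 8.5; q_1* = 2 + 1/3·8.5/11.75 = 2.2411; q_2* = 3 + 2/3·8.5/1 = 8.6667.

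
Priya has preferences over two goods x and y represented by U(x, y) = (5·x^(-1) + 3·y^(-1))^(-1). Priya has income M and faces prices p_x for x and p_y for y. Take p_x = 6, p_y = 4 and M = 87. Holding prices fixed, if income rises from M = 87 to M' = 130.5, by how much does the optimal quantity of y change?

MU_x ∝ 5·x^(-2), MU_y ∝ 3·y^(-2), so MRS = (5/3)·(y/x)^(2) = p_x/p_y.
Solve for the ratio: y/x = [(3/5)·p_x/p_y]^(0.5).
With the ratio pinned down, the budget gives x* = M/(p_x + p_y·(y/x)) and y* = (y/x)·x*.
Numerically y/x = 0.948683, so x* = 87/(6 + 4·0.948683) = 8.8823 and y* = 0.948683·8.8823 = 8.4265.
At M' = 130.5: y* = 12.6398. Change: 12.6398 − 8.4265 = 4.2133.

Δy* = 4.2133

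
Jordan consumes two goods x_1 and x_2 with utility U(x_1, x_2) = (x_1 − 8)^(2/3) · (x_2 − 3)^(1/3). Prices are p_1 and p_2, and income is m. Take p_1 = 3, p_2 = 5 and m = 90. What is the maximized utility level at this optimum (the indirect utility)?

Substituting into the budget: x_1* = 8 + 2/3·(m − 8·p_1 − 3·p_2)/p_1, and x_2* = 3 + 1/3·(…)/p_2.
Discretionary income = 90 − 8·3 − 3·5 = 51; x_1* = 8 + 2/3·51/3 = 19.3333; x_2* = 3 + 1/3·51/5 = 6.4.
Utility at the optimum: U(19.3333, 6.4) = 7.5869.

V = 7.5869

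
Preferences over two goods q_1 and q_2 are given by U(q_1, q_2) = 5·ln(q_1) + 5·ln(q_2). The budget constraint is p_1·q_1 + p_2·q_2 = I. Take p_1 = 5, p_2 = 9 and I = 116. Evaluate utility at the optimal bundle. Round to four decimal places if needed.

V = 21.5711

Tangency: MRS = q_2/q_1 = p_1/p_2.
Rearranging, p_2·q_2 = p_1·q_1. Substituting into the budget gives p_1·q_1·(1 + 1) = I.
Demand: q_1*(p_1,p_2,I) = 0.5·I/p_1 and q_2* = 0.5·I/p_2.
At p_1=5, p_2=9, I=116: q_1* = 0.5·116/5 = 11.6, q_2* = 6.4444.
Utility at the optimum: U(11.6, 6.4444) = 21.5711.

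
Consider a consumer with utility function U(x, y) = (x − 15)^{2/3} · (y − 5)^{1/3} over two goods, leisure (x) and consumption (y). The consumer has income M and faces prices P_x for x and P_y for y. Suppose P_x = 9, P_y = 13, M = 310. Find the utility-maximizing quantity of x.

Discretionary income = 310 − 15·9 − 5·13 = 110; x* = 15 + 2/3·110/9 = 23.1481.

x* = 23.1481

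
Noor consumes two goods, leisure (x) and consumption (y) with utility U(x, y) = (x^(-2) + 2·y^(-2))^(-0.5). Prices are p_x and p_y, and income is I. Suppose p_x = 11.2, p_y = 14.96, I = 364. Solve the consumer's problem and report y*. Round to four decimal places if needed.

MU_x ∝ x^(-3), MU_y ∝ 2·y^(-3), so MRS = (1/2)·(y/x)^(3) = p_x/p_y.
Solve for the ratio: y/x = [2·p_x/p_y]^(1/3).
With the ratio pinned down, the budget gives x* = I/(p_x + p_y·(y/x)) and y* = (y/x)·x*.
Numerically y/x = 1.144034, so x* = 364/(11.2 + 14.96·1.144034) = 12.8555 and y* = 1.144034·12.8555 = 14.7071.

y* = 14.7071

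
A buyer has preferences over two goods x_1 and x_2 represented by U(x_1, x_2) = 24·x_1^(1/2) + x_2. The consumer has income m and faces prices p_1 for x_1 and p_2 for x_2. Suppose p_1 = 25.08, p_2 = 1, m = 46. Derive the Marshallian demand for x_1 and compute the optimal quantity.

x_1* = 0.2289

Utility is quasi-linear in x_2; the FOC for x_1 is 12/√x_1 = p_1/p_2.
Solve: √x_1 = 12·p_2/p_1, so x_1*(p_1,p_2) = (12·p_2/p_1)², and x_2* = (m − p_1·x_1*)/p_2.
Plugging in: x_1* = (12·1/25.08)² = 0.2289.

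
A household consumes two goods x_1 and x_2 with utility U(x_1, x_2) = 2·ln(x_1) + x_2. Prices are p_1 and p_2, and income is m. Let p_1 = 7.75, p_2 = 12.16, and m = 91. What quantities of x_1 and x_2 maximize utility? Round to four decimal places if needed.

So x_1*(p_1,p_2) = 2·p_2/p_1, independent of income; and x_2* = (m − 2·p_2)/p_2.
At the given prices: x_1* = 2·12.16/7.75 = 3.1381, and x_2* = 5.4836.

x_1* = 3.1381, x_2* = 5.4836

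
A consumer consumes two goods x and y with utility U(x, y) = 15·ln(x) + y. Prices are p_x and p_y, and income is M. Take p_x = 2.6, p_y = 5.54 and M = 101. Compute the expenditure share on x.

share on x = 0.8228

Set MRS = p_x/p_y: (15/x)/1 = p_x/p_y.
So x*(p_x,p_y) = 15·p_y/p_x, independent of income; and y* = (M − 15·p_y)/p_y.
At the given prices: x* = 15·5.54/2.6 = 31.9615, and y* = 3.231.
Expenditure on x: 2.6·31.9615 = 83.1; share = 0.8228.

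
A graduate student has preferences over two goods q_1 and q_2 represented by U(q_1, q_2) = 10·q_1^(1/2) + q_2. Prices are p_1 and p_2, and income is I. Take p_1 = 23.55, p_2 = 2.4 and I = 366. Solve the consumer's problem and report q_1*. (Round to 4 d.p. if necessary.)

q_1* = 0.2596

Solve: √q_1 = 5·p_2/p_1, so q_1*(p_1,p_2) = (5·p_2/p_1)², and q_2* = (I − p_1·q_1*)/p_2.
Plugging in: q_1* = (5·2.4/23.55)² = 0.2596.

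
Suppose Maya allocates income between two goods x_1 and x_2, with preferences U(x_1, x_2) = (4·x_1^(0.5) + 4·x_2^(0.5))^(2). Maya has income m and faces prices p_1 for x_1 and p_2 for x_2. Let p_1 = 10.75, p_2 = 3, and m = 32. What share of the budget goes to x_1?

share on x_1 = 0.2182

MU_x_1 ∝ 4·x_1^(-0.5), MU_x_2 ∝ 4·x_2^(-0.5), so MRS = (x_2/x_1)^(0.5) = p_1/p_2.
Solve for the ratio: x_2/x_1 = [p_1/p_2]^(2).
Substitute x_2 = (x_2/x_1)·x_1 into the budget: x_1* = m/(p_1 + p_2·(x_2/x_1)).
Numerically x_2/x_1 = 12.840278, so x_1* = 32/(10.75 + 3·12.840278) = 0.6495 and x_2* = 12.840278·0.6495 = 8.3394.
Expenditure on x_1: 10.75·0.6495 = 6.9818; share = 0.2182.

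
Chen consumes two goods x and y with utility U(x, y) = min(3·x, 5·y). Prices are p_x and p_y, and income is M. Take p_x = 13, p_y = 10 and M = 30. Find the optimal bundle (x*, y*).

x* = 1.5789, y* = 0.9474

With perfect complements, no substitution: consume in ratio x:y = 5:3.
Budget: p_x·x + p_y·(3/5)·x = M, so (5·p_x + 3·p_y)·x = 5·M.
Demand: x*(p_x,p_y,M) = 5·M/(5·p_x + 3·p_y), y* = 3·M/(5·p_x + 3·p_y).
Here 5·13 + 3·10 = 95, giving x* = 1.5789 and y* = 0.9474.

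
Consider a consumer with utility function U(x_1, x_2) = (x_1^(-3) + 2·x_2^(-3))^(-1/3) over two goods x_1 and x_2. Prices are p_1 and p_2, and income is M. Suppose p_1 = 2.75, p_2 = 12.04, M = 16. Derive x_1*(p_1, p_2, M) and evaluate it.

x_1* = 1.265

MRS = MU_x_1/MU_x_2 = (1/2)·(x_2/x_1)^(4). Set equal to p_1/p_2.
Solve for the ratio: x_2/x_1 = [2·p_1/p_2]^(0.25).
With the ratio pinned down, the budget gives x_1* = M/(p_1 + p_2·(x_2/x_1)) and x_2* = (x_2/x_1)·x_1*.
Numerically x_2/x_1 = 0.822118, so x_1* = 16/(2.75 + 12.04·0.822118) = 1.265.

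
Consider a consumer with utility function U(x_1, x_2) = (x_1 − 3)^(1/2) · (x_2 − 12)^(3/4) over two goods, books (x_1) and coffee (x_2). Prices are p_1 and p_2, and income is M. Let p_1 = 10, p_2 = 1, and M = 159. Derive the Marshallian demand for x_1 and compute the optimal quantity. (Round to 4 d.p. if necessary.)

x_1* = 7.68

Let x_1' = x_1−3, x_2' = x_2−12. MRS = (2/3)·x_2'/x_1' = p_1/p_2.
Substituting into the budget: x_1* = 3 + 0.4·(M − 3·p_1 − 12·p_2)/p_1, and x_2* = 12 + 0.6·(…)/p_2.
Discretionary income = 159 − 3·10 − 12·1 = 117; x_1* = 3 + 0.4·117/10 = 7.68.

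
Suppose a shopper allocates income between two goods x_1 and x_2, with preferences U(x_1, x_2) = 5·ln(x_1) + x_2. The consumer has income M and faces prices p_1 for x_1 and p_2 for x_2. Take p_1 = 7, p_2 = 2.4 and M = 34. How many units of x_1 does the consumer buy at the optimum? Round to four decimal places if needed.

x_1* = 1.7143

At the given prices: x_1* = 5·2.4/7 = 1.7143.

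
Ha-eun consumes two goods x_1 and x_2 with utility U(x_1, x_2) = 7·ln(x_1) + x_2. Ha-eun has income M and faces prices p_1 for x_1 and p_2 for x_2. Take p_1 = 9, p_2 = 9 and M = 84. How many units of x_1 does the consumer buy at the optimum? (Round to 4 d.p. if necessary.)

x_1* = 7

Set MRS = p_1/p_2: (7/x_1)/1 = p_1/p_2.
So x_1*(p_1,p_2) = 7·p_2/p_1, independent of income; and x_2* = (M − 7·p_2)/p_2.
At the given prices: x_1* = 7·9/9 = 7.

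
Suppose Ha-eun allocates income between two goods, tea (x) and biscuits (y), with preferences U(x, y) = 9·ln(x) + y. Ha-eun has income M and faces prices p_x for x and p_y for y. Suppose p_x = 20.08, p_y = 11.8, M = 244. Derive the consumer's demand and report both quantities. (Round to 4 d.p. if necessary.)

x* = 5.2888, y* = 11.678

Set MRS = p_x/p_y: (9/x)/1 = p_x/p_y.
So x*(p_x,p_y) = 9·p_y/p_x, independent of income; and y* = (M − 9·p_y)/p_y.
At the given prices: x* = 9·11.8/20.08 = 5.2888, and y* = 11.678.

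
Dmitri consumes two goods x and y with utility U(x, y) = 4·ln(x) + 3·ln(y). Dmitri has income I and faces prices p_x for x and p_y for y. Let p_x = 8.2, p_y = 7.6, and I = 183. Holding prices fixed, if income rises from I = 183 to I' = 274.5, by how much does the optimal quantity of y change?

Δy* = 5.1598

Demand: x*(p_x,p_y,I) = 4/7·I/p_x and y* = 3/7·I/p_y.
At p_x=8.2, p_y=7.6, I=183: y* = 3/7·183/7.6 = 10.3195.
At I' = 274.5: y* = 15.4793. Change: 15.4793 − 10.3195 = 5.1598.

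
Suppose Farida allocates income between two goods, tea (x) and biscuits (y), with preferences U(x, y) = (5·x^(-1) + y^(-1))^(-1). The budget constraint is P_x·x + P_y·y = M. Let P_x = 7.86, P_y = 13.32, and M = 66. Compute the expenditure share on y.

share on y = 0.368

From the CES first-order condition, 5·(y/x)^(2) = P_x/P_y.
Solve for the ratio: y/x = [(1/5)·P_x/P_y]^(0.5).
Substitute y = (y/x)·x into the budget: x* = M/(P_x + P_y·(y/x)).
Numerically y/x = 0.343538, so x* = 66/(7.86 + 13.32·0.343538) = 5.3072 and y* = 0.343538·5.3072 = 1.8232.
Expenditure on y: 13.32·1.8232 = 24.2854; share = 0.368.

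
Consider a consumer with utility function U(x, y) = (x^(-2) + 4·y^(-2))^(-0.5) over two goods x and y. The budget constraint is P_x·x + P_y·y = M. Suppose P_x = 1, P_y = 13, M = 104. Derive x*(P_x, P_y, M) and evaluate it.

From the CES first-order condition, (1/4)·(y/x)^(3) = P_x/P_y.
Hence y/x = (4·P_x/P_y)^(1/(3)), i.e. raised to the 1/3 power.
Substitute y = (y/x)·x into the budget: x* = M/(P_x + P_y·(y/x)).
Numerically y/x = 0.675106, so x* = 104/(1 + 13·0.675106) = 10.6379.

x* = 10.6379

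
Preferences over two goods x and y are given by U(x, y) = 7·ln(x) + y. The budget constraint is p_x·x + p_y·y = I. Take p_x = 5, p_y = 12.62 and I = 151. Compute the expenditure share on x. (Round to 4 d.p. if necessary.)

share on x = 0.585

So x*(p_x,p_y) = 7·p_y/p_x, independent of income; and y* = (I − 7·p_y)/p_y.
At the given prices: x* = 7·12.62/5 = 17.668, and y* = 4.9651.
Expenditure on x: 5·17.668 = 88.34; share = 0.585.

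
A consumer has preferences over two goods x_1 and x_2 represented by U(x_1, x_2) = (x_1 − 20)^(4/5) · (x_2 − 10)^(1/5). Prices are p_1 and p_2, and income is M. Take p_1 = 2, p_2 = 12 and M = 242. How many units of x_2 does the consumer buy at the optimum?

x_2* = 11.3667

Substituting into the budget: x_1* = 20 + 0.8·(M − 20·p_1 − 10·p_2)/p_1, and x_2* = 10 + 0.2·(…)/p_2.
Discretionary income = 242 − 20·2 − 10·12 = 82; x_2* = 10 + 0.2·82/12 = 11.3667.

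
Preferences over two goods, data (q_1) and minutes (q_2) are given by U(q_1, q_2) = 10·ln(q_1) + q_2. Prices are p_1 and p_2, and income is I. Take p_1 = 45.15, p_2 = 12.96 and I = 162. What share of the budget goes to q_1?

Set MRS = p_1/p_2: (10/q_1)/1 = p_1/p_2.
So q_1*(p_1,p_2) = 10·p_2/p_1, independent of income; and q_2* = (I − 10·p_2)/p_2.
At the given prices: q_1* = 10·12.96/45.15 = 2.8704, and q_2* = 2.5.
Expenditure on q_1: 45.15·2.8704 = 129.6; share = 0.8.

share on q_1 = 0.8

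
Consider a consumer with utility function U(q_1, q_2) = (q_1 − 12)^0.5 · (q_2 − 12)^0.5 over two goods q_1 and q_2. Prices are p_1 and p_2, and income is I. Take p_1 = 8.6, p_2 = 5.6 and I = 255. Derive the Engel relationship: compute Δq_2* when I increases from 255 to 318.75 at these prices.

This is Cobb-Douglas in (q_1−12, q_2−12): tangency gives 0.5·p_2·(q_2−12) = 0.5·p_1·(q_1−12).
Substituting into the budget: q_1* = 12 + 0.5·(I − 12·p_1 − 12·p_2)/p_1, and q_2* = 12 + 0.5·(…)/p_2.
Discretionary income = 255 − 12·8.6 − 12·5.6 = 84.6; q_2* = 12 + 0.5·84.6/5.6 = 19.5536.
At I' = 318.75: q_2* = 25.2455. Change: 25.2455 − 19.5536 = 5.692.

Δq_2* = 5.692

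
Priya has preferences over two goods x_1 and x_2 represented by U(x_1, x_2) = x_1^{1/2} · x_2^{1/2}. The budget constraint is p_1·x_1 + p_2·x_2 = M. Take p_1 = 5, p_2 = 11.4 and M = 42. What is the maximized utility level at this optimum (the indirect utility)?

V = 2.7815

Tangency: MRS = x_2/x_1 = p_1/p_2.
Rearranging, p_2·x_2 = p_1·x_1. Substituting into the budget gives p_1·x_1·(1 + 1) = M.
Demand: x_1*(p_1,p_2,M) = 0.5·M/p_1 and x_2* = 0.5·M/p_2.
At p_1=5, p_2=11.4, M=42: x_1* = 0.5·42/5 = 4.2, x_2* = 1.8421.
Utility at the optimum: U(4.2, 1.8421) = 2.7815.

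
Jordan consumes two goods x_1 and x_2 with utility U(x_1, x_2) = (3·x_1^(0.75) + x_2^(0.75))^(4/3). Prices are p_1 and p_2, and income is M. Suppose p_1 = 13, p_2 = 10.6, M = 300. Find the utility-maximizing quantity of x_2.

x_2* = 0.6302

Substitute x_2 = (x_2/x_1)·x_1 into the budget: x_1* = M/(p_1 + p_2·(x_2/x_1)).
Numerically x_2/x_1 = 0.02793, so x_1* = 300/(13 + 10.6·0.02793) = 22.5631 and x_2* = 0.02793·22.5631 = 0.6302.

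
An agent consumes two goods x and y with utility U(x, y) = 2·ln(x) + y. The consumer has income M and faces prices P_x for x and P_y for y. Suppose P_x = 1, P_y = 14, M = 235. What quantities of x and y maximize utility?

So x*(P_x,P_y) = 2·P_y/P_x, independent of income; and y* = (M − 2·P_y)/P_y.
At the given prices: x* = 2·14/1 = 28, and y* = 14.7857.

x* = 28, y* = 14.7857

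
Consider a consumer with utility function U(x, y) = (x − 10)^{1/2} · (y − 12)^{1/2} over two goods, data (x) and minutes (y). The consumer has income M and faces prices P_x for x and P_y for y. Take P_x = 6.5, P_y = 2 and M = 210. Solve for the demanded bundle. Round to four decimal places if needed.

x* = 19.3077, y* = 42.25

MRS = (y−12)/(x−10). Tangency with P_x/P_y gives y−12 = (P_x/P_y)·(x−10).
After buying the subsistence bundle (10, 12), a share 0.5 of the remaining income goes to x: x* = 10 + 0.5·(M − 10P_x − 12P_y)/P_x.
Discretionary income = 210 − 10·6.5 − 12·2 = 121; x* = 10 + 0.5·121/6.5 = 19.3077; y* = 12 + 0.5·121/2 = 42.25.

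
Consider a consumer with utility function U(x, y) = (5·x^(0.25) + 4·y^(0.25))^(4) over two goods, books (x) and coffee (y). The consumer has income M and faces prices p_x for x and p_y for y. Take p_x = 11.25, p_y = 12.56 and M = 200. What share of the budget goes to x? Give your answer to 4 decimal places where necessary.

share on x = 0.5828

From the CES first-order condition, (5/4)·(y/x)^(0.75) = p_x/p_y.
Solve for the ratio: y/x = [(4/5)·p_x/p_y]^(4/3).
Substitute y = (y/x)·x into the budget: x* = M/(p_x + p_y·(y/x)).
Numerically y/x = 0.641215, so x* = 200/(11.25 + 12.56·0.641215) = 10.3607 and y* = 0.641215·10.3607 = 6.6435.
Expenditure on x: 11.25·10.3607 = 116.5582; share = 0.5828.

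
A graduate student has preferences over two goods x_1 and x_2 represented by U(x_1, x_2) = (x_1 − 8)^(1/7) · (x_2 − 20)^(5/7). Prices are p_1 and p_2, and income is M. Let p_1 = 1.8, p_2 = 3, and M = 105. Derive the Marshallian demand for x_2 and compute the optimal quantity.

x_2* = 28.5

This is Cobb-Douglas in (x_1−8, x_2−20): tangency gives 1/7·p_2·(x_2−20) = 5/7·p_1·(x_1−8).
Substituting into the budget: x_1* = 8 + 1/6·(M − 8·p_1 − 20·p_2)/p_1, and x_2* = 20 + 5/6·(…)/p_2.
Discretionary income = 105 − 8·1.8 − 20·3 = 30.6; x_2* = 20 + 5/6·30.6/3 = 28.5.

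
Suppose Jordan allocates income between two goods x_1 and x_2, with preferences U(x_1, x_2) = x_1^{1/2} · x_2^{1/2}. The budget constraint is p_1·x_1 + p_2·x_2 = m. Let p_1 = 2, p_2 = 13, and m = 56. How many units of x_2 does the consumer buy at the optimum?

x_2* = 2.1538

The MRS is x_2/x_1. Set MRS = p_1/p_2.
Rearranging, p_2·x_2 = p_1·x_1. Substituting into the budget gives p_1·x_1·(1 + 1) = m.
Demand: x_1*(p_1,p_2,m) = 0.5·m/p_1 and x_2* = 0.5·m/p_2.
At p_1=2, p_2=13, m=56: x_2* = 0.5·56/13 = 2.1538.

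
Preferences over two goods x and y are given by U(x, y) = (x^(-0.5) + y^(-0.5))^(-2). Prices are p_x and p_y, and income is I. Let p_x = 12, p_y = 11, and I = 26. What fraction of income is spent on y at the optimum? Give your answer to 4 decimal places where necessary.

share on y = 0.4927

Numerically y/x = 1.059723, so x* = 26/(12 + 11·1.059723) = 1.099 and y* = 1.059723·1.099 = 1.1647.
Expenditure on y: 11·1.1647 = 12.8115; share = 0.4927.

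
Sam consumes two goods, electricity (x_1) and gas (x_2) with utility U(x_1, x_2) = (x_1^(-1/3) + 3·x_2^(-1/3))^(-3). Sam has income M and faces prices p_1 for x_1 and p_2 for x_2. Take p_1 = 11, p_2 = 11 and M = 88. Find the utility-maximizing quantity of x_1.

MU_x_1 ∝ x_1^(-4/3), MU_x_2 ∝ 3·x_2^(-4/3), so MRS = (1/3)·(x_2/x_1)^(4/3) = p_1/p_2.
Solve for the ratio: x_2/x_1 = [3·p_1/p_2]^(0.75).
With the ratio pinned down, the budget gives x_1* = M/(p_1 + p_2·(x_2/x_1)) and x_2* = (x_2/x_1)·x_1*.
Numerically x_2/x_1 = 2.279507, so x_1* = 88/(11 + 11·2.279507) = 2.4394.

x_1* = 2.4394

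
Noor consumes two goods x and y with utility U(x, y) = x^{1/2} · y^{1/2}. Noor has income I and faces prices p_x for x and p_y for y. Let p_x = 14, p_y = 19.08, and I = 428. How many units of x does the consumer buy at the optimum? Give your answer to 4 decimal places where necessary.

The MRS is y/x. Set MRS = p_x/p_y.
So 0.5·p_y·y = 0.5·p_x·x; combined with the budget, a share 0.5 of income goes to x.
Demand: x*(p_x,p_y,I) = 0.5·I/p_x and y* = 0.5·I/p_y.
At p_x=14, p_y=19.08, I=428: x* = 0.5·428/14 = 15.2857.

x* = 15.2857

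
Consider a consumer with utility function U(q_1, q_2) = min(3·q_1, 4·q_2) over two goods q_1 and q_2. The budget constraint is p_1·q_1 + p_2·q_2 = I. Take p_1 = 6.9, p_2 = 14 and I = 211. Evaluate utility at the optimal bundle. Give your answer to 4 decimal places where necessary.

V = 36.3793

Leontief preferences: the optimum is at the kink where q_1/4 = q_2/3, i.e. q_2 = (3/4)·q_1.
Budget: p_1·q_1 + p_2·(3/4)·q_1 = I, so (4·p_1 + 3·p_2)·q_1 = 4·I.
Demand: q_1*(p_1,p_2,I) = 4·I/(4·p_1 + 3·p_2), q_2* = 3·I/(4·p_1 + 3·p_2).
Here 4·6.9 + 3·14 = 69.6, giving q_1* = 12.1264 and q_2* = 9.0948.
Utility at the optimum: U(12.1264, 9.0948) = 36.3793.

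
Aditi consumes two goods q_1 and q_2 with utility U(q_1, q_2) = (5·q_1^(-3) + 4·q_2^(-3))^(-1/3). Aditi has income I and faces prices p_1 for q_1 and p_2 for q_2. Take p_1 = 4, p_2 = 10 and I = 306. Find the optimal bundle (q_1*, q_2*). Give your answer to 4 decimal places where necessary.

Substitute q_2 = (q_2/q_1)·q_1 into the budget: q_1* = I/(p_1 + p_2·(q_2/q_1)).
Numerically q_2/q_1 = 0.752121, so q_1* = 306/(4 + 10·0.752121) = 26.5597 and q_2* = 0.752121·26.5597 = 19.9761.

q_1* = 26.5597, q_2* = 19.9761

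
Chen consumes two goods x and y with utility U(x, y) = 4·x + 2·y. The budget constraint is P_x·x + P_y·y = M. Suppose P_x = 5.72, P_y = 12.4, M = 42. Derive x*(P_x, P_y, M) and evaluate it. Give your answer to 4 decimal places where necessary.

Perfect substitutes: compare marginal utility per dollar. 4/P_x vs 2/P_y → 0.6993 vs 0.1613.
x gives more utility per dollar, so spend all income on x: x* = M/P_x, y* = 0.
Numerically: x* = 7.3427, y* = 0.

x* = 7.3427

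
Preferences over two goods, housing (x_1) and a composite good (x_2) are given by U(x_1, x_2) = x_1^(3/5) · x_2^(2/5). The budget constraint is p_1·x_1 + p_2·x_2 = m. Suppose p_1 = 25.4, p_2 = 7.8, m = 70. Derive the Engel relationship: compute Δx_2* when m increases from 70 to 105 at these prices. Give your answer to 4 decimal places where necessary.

The MRS is (3/2)·x_2/x_1. Set MRS = p_1/p_2.
Rearranging, p_2·x_2 = (2/3)·p_1·x_1. Substituting into the budget gives p_1·x_1·(1 + (2/3)) = m.
Demand: x_1*(p_1,p_2,m) = 0.6·m/p_1 and x_2* = 0.4·m/p_2.
At p_1=25.4, p_2=7.8, m=70: x_2* = 0.4·70/7.8 = 3.5897.
At m' = 105: x_2* = 5.3846. Change: 5.3846 − 3.5897 = 1.7949.

Δx_2* = 1.7949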